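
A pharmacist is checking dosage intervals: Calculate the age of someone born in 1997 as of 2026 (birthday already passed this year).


Birth year: 1997
Current year: 2026
Age = current year - birth year
Age = 2026 - 1997 = 29

29


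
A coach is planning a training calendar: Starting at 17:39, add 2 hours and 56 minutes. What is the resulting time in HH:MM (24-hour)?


Start time: 17:39
Adding: 2 hours 56 minutes
Minutes: 39 + 56 = 95
Minute overflow: 95 >= 60, so carry 1 hour, minutes = 35
Hours: 17 + 2 + 1 = 20
Result: 20:35

20:35


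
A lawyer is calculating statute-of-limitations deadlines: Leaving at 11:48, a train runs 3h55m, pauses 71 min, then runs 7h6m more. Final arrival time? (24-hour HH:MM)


Depart: 11:48
Leg 1: +235 min -> 15:43
Layover: +71 min -> 16:54
Leg 2: +426 min -> 00:00
Total travel: 732 minutes = 12h 12m
Arrival: 00:00

00:00


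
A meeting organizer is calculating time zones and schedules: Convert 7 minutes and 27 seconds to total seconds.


Minutes: 7
Extra seconds: 27
Seconds per minute: 60
Minutes to seconds: 7 x 60 = 420
Total: 420 + 27 = 447

447


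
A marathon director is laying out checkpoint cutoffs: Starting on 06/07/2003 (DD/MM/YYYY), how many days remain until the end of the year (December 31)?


Start: July 06, 2003
End: December 31, 2003
Days left in July: 25
August: 31
September: 30
October: 31
November: 30
... plus remaining months
Sum of remaining months: 153
Total: 25 + 153 = 178

178


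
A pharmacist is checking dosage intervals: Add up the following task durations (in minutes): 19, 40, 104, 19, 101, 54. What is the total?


Durations: 19, 40, 104, 19, 101, 54
Running sum: 19
+ 40 = 59
+ 104 = 163
+ 19 = 182
+ 101 = 283
+ 54 = 337
Total duration: 337 minutes
That is 5 hours and 37 minutes

337


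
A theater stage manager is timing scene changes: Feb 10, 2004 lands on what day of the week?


Date: 2004-02-10
January 1, 2004 is a Thursday
Day of year: 41
Offset from Jan 1: 40 days
40 mod 7 = 5
Result: Tuesday

Tuesday


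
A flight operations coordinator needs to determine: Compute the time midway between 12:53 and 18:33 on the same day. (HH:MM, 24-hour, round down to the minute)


Start time: 12:53 = 773 minutes from midnight
End time: 18:33 = 1113 minutes from midnight
Sum: 773 + 1113 = 1886
Midpoint: 1886 / 2 = 943 minutes
Convert: 943 / 60 = 15 hours, 43 minutes
Result: 15:43

15:43


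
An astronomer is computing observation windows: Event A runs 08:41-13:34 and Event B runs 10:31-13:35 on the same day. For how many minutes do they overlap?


Interval A: [521, 814] minutes from midnight
Interval B: [631, 815] minutes from midnight
Overlap start = max(521, 631) = 631
Overlap end = min(814, 815) = 814
Overlap = 814 - 631 = 183 minutes

183


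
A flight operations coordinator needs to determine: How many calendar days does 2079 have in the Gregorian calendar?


Year: 2079
Check leap year rules:
Divisible by 4? No
2079 is not a leap year
Days: 365

365


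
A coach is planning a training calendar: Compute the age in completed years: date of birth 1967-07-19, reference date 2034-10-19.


Birth: 1967-07-19
Reference: 2034-10-19
Year difference: 2034 - 1967 = 67
Has birthday (07-19) occurred by 10-19? Yes
Age in full years: 67

67


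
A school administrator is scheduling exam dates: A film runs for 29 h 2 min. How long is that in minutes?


Hours: 29
Minutes: 2
Convert hours to minutes: 29 x 60 = 1740
Add remaining minutes: 1740 + 2 = 1742

1742


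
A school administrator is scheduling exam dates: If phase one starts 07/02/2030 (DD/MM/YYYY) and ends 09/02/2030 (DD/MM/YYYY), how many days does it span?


Start date: 2030-02-07
End date: 2030-02-09
Feb 2030: +2 days
Total: 2 days

2


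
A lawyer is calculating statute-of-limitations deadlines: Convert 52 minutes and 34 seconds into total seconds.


Minutes: 52
Seconds: 34
Convert minutes to seconds: 52 x 60 = 3120
Add remaining seconds: 3120 + 34 = 3154

3154


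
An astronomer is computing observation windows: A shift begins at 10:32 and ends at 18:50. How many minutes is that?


Start time: 10:32 = 632 minutes from midnight
End time: 18:50 = 1130 minutes from midnight
Difference: 1130 - 632 = 498 minutes
That is 8 hours and 18 minutes

498


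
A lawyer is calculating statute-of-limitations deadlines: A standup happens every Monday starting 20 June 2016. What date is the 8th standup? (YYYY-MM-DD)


First occurrence: 2016-06-20 (occurrence 1)
Each occurrence is 7 days after the previous.
Occurrence 8 is 7 weeks after the first.
7 weeks = 49 days
2016-06-20 + 49 days = 2016-08-08

2016-08-08


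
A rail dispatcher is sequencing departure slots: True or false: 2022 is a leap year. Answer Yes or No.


Year: 2022
Divisible by 4? 2022 / 4 = 505.5 -> No
Not divisible by 4, so NOT a leap year

No


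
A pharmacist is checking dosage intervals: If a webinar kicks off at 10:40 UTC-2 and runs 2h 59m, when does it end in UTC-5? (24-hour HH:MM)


Start: 10:40 in UTC-2
Step 1 - add duration:
  minutes: 40 + 59 = 99 (carry 1h)
  hours: 10 + 2 + 1 = 13
  end in UTC-2: 13:39
Step 2 - convert UTC-2 -> UTC-5:
  offset difference: -5 - (-2) = -3 hours
  13 + (-3) = 10 -> mod 24 = 10
Result: 10:39 in UTC-5

10:39


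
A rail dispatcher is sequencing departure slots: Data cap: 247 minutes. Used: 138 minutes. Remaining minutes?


Total budget: 247 minutes
Time used: 138 minutes
Remaining: 247 - 138 = 109 minutes
Percent used: 55.9%
Percent remaining: 44.1%

109


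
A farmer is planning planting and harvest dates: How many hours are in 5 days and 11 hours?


Days: 5
Extra hours: 11
Hours per day: 24
Days to hours: 5 x 24 = 120
Total: 120 + 11 = 131

131


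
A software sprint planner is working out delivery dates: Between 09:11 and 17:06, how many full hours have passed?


Start: 09:11
End: 17:06
Hour difference: 17 - 9 = 8 hours
Minute difference: 6 - 11 = -5 minutes
Total minutes: 475
Complete hours: 475 / 60 = 7 (remainder 55)

7


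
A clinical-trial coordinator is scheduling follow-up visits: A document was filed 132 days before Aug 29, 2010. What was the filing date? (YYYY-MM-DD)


Start: 2010-08-29
Subtracting 132 days
Days already passed in August: 29
After going back through August: 103 more days to subtract
July 2010: 31 days, 72 remaining
June 2010: 30 days, 42 remaining
May 2010: 31 days, 11 remaining
April 2010 has 30 days, need 11
Result: 2010-04-19

2010-04-19


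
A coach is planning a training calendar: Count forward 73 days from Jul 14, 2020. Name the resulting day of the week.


Start: 2020-07-14 (Tuesday)
Step 1 - find target date: add 73 days
  2020-07-14 + 73 days = 2020-09-25
Step 2 - day of week:
  73 mod 7 = 3
  Tuesday + 3 days -> Friday
Result: Friday (2020-09-25)

Friday


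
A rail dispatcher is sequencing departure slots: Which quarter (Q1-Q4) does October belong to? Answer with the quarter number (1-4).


Month: October (month 10)
Q1: January-March (months 1-3)
Q2: April-June (months 4-6)
Q3: July-September (months 7-9)
Q4: October-December (months 10-12)
Month 10 falls in Q4

4


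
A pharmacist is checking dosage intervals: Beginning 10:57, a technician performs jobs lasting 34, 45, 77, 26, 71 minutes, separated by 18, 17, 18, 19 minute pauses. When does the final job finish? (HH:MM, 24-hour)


Start: 10:57 = 657 min from midnight
  after task 1 (34 min): 11:31
  after break (18 min): 11:49
  after task 2 (45 min): 12:34
  after break (17 min): 12:51
  after task 3 (77 min): 14:08
  after break (18 min): 14:26
  after task 4 (26 min): 14:52
  after break (19 min): 15:11
  after task 5 (71 min): 16:22
Total elapsed: 325 minutes
End time: 16:22

16:22


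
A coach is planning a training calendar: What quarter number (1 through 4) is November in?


Month: November (month 11)
Q1: January-March (months 1-3)
Q2: April-June (months 4-6)
Q3: July-September (months 7-9)
Q4: October-December (months 10-12)
Month 11 falls in Q4

4


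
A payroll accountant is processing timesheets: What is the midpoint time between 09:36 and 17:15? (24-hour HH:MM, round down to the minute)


Start time: 09:36 = 576 minutes from midnight
End time: 17:15 = 1035 minutes from midnight
Sum: 576 + 1035 = 1611
Midpoint: 1611 / 2 = 805 minutes
Convert: 805 / 60 = 13 hours, 25 minutes
Result: 13:25

13:25


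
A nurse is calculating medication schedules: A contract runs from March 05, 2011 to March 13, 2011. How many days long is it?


Start date: 2011-03-05
End date: 2011-03-13
Mar 2011: +8 days
Total: 8 days

8


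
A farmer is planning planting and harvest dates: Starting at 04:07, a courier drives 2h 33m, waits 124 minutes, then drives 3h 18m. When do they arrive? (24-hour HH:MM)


Depart: 04:07
Leg 1: +153 min -> 06:40
Layover: +124 min -> 08:44
Leg 2: +198 min -> 12:02
Total travel: 475 minutes = 7h 55m
Arrival: 12:02

12:02


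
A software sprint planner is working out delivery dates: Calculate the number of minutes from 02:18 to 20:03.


Start time: 02:18 = 138 minutes from midnight
End time: 20:03 = 1203 minutes from midnight
Difference: 1203 - 138 = 1065 minutes
That is 17 hours and 45 minutes

1065


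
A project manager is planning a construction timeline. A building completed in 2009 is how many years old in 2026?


Birth year: 2009
Current year: 2026
Age = current year - birth year
Age = 2026 - 2009 = 17

17


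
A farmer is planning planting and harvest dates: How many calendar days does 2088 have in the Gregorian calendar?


Year: 2088
Check leap year rules:
Divisible by 4? Yes
Divisible by 100? No
2088 is a leap year
Days: 366

366


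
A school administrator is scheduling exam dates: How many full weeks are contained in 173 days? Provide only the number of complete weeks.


Total days: 173
Days per week: 7
Division: 173 / 7 = 24 remainder 5
Complete weeks: 24
Remaining days: 5

24


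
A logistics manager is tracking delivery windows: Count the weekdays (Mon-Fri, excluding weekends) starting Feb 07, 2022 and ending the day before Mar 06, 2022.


Start: 2022-02-07 (Monday)
End (exclusive): 2022-03-06 (Sunday)
Total calendar days: 27
Full weeks: 27 // 7 = 3 -> 15 weekdays
Remaining 6 days starting on Monday:
  Mon(w), Tue(w), Wed(w), Thu(w), Fri(w), Sat(-) -> 5 weekdays
Total business days: 15 + 5 = 20

20


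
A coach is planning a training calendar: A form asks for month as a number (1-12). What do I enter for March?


Calendar month order:
2. February
3. March <--
4. April
March is month number 3

3


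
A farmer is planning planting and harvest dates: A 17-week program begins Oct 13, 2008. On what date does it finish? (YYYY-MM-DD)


Start: 2008-10-13
Weeks to add: 17
Convert to days: 17 x 7 = 119 days
Add 119 days to 2008-10-13
Result: 2009-02-09

2009-02-09


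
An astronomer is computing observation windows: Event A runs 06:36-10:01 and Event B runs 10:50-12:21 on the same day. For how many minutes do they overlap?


Interval A: [396, 601] minutes from midnight
Interval B: [650, 741] minutes from midnight
Overlap start = max(396, 650) = 650
Overlap end = min(601, 741) = 601
End <= start, so the intervals do not overlap: 0 minutes

0


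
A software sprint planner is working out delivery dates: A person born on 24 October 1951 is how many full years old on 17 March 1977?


Birth: 1951-10-24
Reference: 1977-03-17
Year difference: 1977 - 1951 = 26
Has birthday (10-24) occurred by 03-17? No
Birthday not yet reached this year -> subtract 1
Age in full years: 25

25


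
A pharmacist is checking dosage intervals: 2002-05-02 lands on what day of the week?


Date: 2002-05-02
January 1, 2002 is a Tuesday
Day of year: 122
Offset from Jan 1: 121 days
121 mod 7 = 2
Result: Thursday

Thursday


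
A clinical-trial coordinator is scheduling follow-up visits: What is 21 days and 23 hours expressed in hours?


Days: 21
Extra hours: 23
Hours per day: 24
Days to hours: 21 x 24 = 504
Total: 504 + 23 = 527

527


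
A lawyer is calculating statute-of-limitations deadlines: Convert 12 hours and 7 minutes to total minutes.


Hours: 12
Extra minutes: 7
Minutes per hour: 60
Hours to minutes: 12 x 60 = 720
Total: 720 + 7 = 727

727


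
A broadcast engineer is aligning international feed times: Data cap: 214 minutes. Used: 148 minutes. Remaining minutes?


Total budget: 214 minutes
Time used: 148 minutes
Remaining: 214 - 148 = 66 minutes
Percent used: 69.2%
Percent remaining: 30.8%

66


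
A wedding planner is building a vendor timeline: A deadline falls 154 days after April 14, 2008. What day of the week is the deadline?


Start: 2008-04-14 (Monday)
Step 1 - find target date: add 154 days
  2008-04-14 + 154 days = 2008-09-15
Step 2 - day of week:
  154 mod 7 = 0
  Monday + 0 days -> Monday
Result: Monday (2008-09-15)

Monday


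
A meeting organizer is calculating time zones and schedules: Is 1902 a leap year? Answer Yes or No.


Year: 1902
Divisible by 4? 1902 / 4 = 475.5 -> No
Not divisible by 4, so NOT a leap year

No


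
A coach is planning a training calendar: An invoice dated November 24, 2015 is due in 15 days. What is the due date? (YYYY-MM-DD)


Start: 2015-11-24
Adding 15 days
Days remaining in November: 6
After November: 9 days still to add
December 2015 has 31 days, need 9
Result: 2015-12-09

2015-12-09


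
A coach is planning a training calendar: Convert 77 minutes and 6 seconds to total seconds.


Minutes: 77
Extra seconds: 6
Seconds per minute: 60
Minutes to seconds: 77 x 60 = 4620
Total: 4620 + 6 = 4626

4626


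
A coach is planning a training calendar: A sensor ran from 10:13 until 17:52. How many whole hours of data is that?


Start: 10:13
End: 17:52
Hour difference: 17 - 10 = 7 hours
Minute difference: 52 - 13 = 39 minutes
Total minutes: 459
Complete hours: 459 / 60 = 7 (remainder 39)

7


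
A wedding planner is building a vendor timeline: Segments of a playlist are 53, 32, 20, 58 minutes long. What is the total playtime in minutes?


Durations: 53, 32, 20, 58
Running sum: 53
+ 32 = 85
+ 20 = 105
+ 58 = 163
Total duration: 163 minutes
That is 2 hours and 43 minutes

163


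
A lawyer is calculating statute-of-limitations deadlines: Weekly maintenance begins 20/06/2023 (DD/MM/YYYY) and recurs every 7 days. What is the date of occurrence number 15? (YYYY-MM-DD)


First occurrence: 2023-06-20 (occurrence 1)
Each occurrence is 7 days after the previous.
Occurrence 15 is 14 weeks after the first.
14 weeks = 98 days
2023-06-20 + 98 days = 2023-09-26

2023-09-26


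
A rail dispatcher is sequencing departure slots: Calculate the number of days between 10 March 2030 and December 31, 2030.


Start: March 10, 2030
End: December 31, 2030
Days left in March: 21
April: 30
May: 31
June: 30
July: 31
... plus remaining months
Sum of remaining months: 275
Total: 21 + 275 = 296

296


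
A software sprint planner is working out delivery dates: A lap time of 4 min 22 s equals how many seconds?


Minutes: 4
Seconds: 22
Convert minutes to seconds: 4 x 60 = 240
Add remaining seconds: 240 + 22 = 262

262


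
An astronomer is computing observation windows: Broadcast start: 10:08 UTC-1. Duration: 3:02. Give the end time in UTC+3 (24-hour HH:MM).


Start: 10:08 in UTC-1
Step 1 - add duration:
  minutes: 8 + 2 = 10
  hours: 10 + 3 + 0 = 13
  end in UTC-1: 13:10
Step 2 - convert UTC-1 -> UTC+3:
  offset difference: 3 - (-1) = 4 hours
  13 + (4) = 17 -> mod 24 = 17
Result: 17:10 in UTC+3

17:10


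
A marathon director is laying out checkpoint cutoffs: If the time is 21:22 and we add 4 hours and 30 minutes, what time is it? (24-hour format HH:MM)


Start time: 21:22
Adding: 4 hours 30 minutes
Minutes: 22 + 30 = 52
Hours: 21 + 4 + 0 = 25
Hour wraparound: 25 mod 24 = 1
Result: 01:52

01:52


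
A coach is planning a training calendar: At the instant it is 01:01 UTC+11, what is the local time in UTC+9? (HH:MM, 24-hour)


Local time: 01:01 at UTC+11 (offset 11h)
Target zone: UTC+9 (offset 9h)
Difference: 9 - (11) = -2 hours
Calculation: 1 + (-2) = -1
Wraparound: (-1) mod 24 = 23
Result: 23:01

23:01


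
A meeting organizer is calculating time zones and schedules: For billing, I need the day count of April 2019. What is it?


Month: April
Year: 2019
April is a 30-day month
Total: 30 days

30


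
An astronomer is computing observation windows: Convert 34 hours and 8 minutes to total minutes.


Hours: 34
Minutes: 8
Convert hours to minutes: 34 x 60 = 2040
Add remaining minutes: 2040 + 8 = 2048

2048


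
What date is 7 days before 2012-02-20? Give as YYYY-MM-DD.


Start: 2012-02-20
Subtracting 7 days
Days already passed in February: 20
Result: 2012-02-13

2012-02-13


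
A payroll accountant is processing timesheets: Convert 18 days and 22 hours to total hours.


Days: 18
Extra hours: 22
Hours per day: 24
Days to hours: 18 x 24 = 432
Total: 432 + 22 = 454

454


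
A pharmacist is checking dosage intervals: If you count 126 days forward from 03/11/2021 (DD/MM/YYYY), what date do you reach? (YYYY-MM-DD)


Start: 2021-11-03
Adding 126 days
Days remaining in November: 27
After November: 99 days still to add
December 2021: 31 days, 68 remaining
January 2022: 31 days, 37 remaining
February 2022: 28 days, 9 remaining
March 2022 has 31 days, need 9
Result: 2022-03-09

2022-03-09


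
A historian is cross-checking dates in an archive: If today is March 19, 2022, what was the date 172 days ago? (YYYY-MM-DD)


Start: 2022-03-19
Subtracting 172 days
Days already passed in March: 19
After going back through March: 153 more days to subtract
February 2022: 28 days, 125 remaining
January 2022: 31 days, 94 remaining
December 2021: 31 days, 63 remaining
November 2021: 30 days, 33 remaining
Result: 2021-09-28

2021-09-28


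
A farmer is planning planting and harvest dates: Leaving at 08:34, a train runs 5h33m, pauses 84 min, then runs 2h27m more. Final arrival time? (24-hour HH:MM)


Depart: 08:34
Leg 1: +333 min -> 14:07
Layover: +84 min -> 15:31
Leg 2: +147 min -> 17:58
Total travel: 564 minutes = 9h 24m
Arrival: 17:58

17:58


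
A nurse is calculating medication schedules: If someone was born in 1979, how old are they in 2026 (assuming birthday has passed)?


Birth year: 1979
Current year: 2026
Age = current year - birth year
Age = 2026 - 1979 = 47

47


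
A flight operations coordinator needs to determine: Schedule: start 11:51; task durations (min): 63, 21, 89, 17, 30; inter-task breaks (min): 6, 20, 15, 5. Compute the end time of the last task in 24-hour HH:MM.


Start: 11:51 = 711 min from midnight
  after task 1 (63 min): 12:54
  after break (6 min): 13:00
  after task 2 (21 min): 13:21
  after break (20 min): 13:41
  after task 3 (89 min): 15:10
  after break (15 min): 15:25
  after task 4 (17 min): 15:42
  after break (5 min): 15:47
  after task 5 (30 min): 16:17
Total elapsed: 266 minutes
End time: 16:17

16:17


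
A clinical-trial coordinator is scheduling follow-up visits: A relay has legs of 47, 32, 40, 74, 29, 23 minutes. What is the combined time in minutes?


Durations: 47, 32, 40, 74, 29, 23
Running sum: 47
+ 32 = 79
+ 40 = 119
+ 74 = 193
+ 29 = 222
+ 23 = 245
Total duration: 245 minutes
That is 4 hours and 5 minutes

245


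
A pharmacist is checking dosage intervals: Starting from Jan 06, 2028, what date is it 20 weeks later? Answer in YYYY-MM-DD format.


Start: 2028-01-06
Weeks to add: 20
Convert to days: 20 x 7 = 140 days
Add 140 days to 2028-01-06
Result: 2028-05-25

2028-05-25


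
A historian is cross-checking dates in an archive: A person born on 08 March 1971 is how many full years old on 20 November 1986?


Birth: 1971-03-08
Reference: 1986-11-20
Year difference: 1986 - 1971 = 15
Has birthday (03-08) occurred by 11-20? Yes
Age in full years: 15

15


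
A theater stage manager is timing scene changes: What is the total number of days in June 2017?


Month: June
Year: 2017
June is a 30-day month
Total: 30 days

30


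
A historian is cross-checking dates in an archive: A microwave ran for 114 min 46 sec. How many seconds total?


Minutes: 114
Extra seconds: 46
Seconds per minute: 60
Minutes to seconds: 114 x 60 = 6840
Total: 6840 + 46 = 6886

6886


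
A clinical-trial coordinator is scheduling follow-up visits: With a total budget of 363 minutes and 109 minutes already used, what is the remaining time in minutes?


Total budget: 363 minutes
Time used: 109 minutes
Remaining: 363 - 109 = 254 minutes
Percent used: 30.0%
Percent remaining: 70.0%

254


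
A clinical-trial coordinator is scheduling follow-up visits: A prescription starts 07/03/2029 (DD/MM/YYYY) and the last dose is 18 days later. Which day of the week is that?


Start: 2029-03-07 (Wednesday)
Step 1 - find target date: add 18 days
  2029-03-07 + 18 days = 2029-03-25
Step 2 - day of week:
  18 mod 7 = 4
  Wednesday + 4 days -> Sunday
Result: Sunday (2029-03-25)

Sunday


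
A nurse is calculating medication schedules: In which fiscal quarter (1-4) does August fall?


Month: August (month 8)
Q1: January-March (months 1-3)
Q2: April-June (months 4-6)
Q3: July-September (months 7-9)
Q4: October-December (months 10-12)
Month 8 falls in Q3

3


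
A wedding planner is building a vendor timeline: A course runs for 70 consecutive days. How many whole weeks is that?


Total days: 70
Days per week: 7
Division: 70 / 7 = 10 remainder 0
Complete weeks: 10
Remaining days: 0

10


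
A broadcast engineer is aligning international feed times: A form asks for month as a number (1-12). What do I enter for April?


Calendar month order:
3. March
4. April <--
5. May
April is month number 4

4


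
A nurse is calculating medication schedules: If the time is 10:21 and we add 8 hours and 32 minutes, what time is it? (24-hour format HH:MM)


Start time: 10:21
Adding: 8 hours 32 minutes
Minutes: 21 + 32 = 53
Hours: 10 + 8 + 0 = 18
Result: 18:53

18:53


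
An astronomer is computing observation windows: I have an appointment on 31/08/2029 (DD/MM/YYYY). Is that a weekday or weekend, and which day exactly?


Date: 2029-08-31
January 1, 2029 is a Monday
Day of year: 243
Offset from Jan 1: 242 days
242 mod 7 = 4
Result: Friday

Friday


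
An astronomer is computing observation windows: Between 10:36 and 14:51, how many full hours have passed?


Start: 10:36
End: 14:51
Hour difference: 14 - 10 = 4 hours
Minute difference: 51 - 36 = 15 minutes
Total minutes: 255
Complete hours: 255 / 60 = 4 (remainder 15)

4


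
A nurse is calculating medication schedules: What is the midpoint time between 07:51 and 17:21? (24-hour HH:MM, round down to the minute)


Start time: 07:51 = 471 minutes from midnight
End time: 17:21 = 1041 minutes from midnight
Sum: 471 + 1041 = 1512
Midpoint: 1512 / 2 = 756 minutes
Convert: 756 / 60 = 12 hours, 36 minutes
Result: 12:36

12:36


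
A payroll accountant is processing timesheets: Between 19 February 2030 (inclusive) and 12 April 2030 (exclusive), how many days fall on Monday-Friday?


Start: 2030-02-19 (Tuesday)
End (exclusive): 2030-04-12 (Friday)
Total calendar days: 52
Full weeks: 52 // 7 = 7 -> 35 weekdays
Remaining 3 days starting on Tuesday:
  Tue(w), Wed(w), Thu(w) -> 3 weekdays
Total business days: 35 + 3 = 38

38


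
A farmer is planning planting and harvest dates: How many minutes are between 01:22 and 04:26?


Start time: 01:22 = 82 minutes from midnight
End time: 04:26 = 266 minutes from midnight
Difference: 266 - 82 = 184 minutes
That is 3 hours and 4 minutes

184


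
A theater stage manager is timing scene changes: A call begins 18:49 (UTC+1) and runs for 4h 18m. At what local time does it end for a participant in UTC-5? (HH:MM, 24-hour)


Start: 18:49 in UTC+1
Step 1 - add duration:
  minutes: 49 + 18 = 67 (carry 1h)
  hours: 18 + 4 + 1 = 23
  end in UTC+1: 23:07
Step 2 - convert UTC+1 -> UTC-5:
  offset difference: -5 - (1) = -6 hours
  23 + (-6) = 17 -> mod 24 = 17
Result: 17:07 in UTC-5

17:07


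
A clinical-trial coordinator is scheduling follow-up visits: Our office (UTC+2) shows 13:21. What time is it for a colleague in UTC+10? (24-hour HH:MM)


Local time: 13:21 at UTC+2 (offset 2h)
Target zone: UTC+10 (offset 10h)
Difference: 10 - (2) = 8 hours
Calculation: 13 + (8) = 21
Result: 21:21

21:21


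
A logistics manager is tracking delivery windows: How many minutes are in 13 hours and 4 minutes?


Hours: 13
Minutes: 4
Convert hours to minutes: 13 x 60 = 780
Add remaining minutes: 780 + 4 = 784

784


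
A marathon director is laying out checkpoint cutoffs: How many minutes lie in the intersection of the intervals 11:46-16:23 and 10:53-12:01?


Interval A: [706, 983] minutes from midnight
Interval B: [653, 721] minutes from midnight
Overlap start = max(706, 653) = 706
Overlap end = min(983, 721) = 721
Overlap = 721 - 706 = 15 minutes

15


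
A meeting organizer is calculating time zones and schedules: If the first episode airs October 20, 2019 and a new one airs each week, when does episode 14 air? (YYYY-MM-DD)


First occurrence: 2019-10-20 (occurrence 1)
Each occurrence is 7 days after the previous.
Occurrence 14 is 13 weeks after the first.
13 weeks = 91 days
2019-10-20 + 91 days = 2020-01-19

2020-01-19


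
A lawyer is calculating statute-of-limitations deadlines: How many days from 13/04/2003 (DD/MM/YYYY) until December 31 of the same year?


Start: April 13, 2003
End: December 31, 2003
Days left in April: 17
May: 31
June: 30
July: 31
August: 31
... plus remaining months
Sum of remaining months: 245
Total: 17 + 245 = 262

262


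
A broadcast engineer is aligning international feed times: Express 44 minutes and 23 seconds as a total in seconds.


Minutes: 44
Seconds: 23
Convert minutes to seconds: 44 x 60 = 2640
Add remaining seconds: 2640 + 23 = 2663

2663


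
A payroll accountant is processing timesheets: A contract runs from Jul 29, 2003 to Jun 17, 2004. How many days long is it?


Start date: 2003-07-29
End date: 2004-06-17
Jul 2003: +3 days
Aug 2003: +31 days
Sep 2003: +30 days
... (9 more months)
Total: 324 days

324


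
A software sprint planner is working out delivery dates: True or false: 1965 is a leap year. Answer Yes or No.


Year: 1965
Divisible by 4? 1965 / 4 = 491.25 -> No
Not divisible by 4, so NOT a leap year

No


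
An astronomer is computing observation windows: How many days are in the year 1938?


Year: 1938
Check leap year rules:
Divisible by 4? No
1938 is not a leap year
Days: 365

365


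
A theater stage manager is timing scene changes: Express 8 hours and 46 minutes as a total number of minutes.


Hours: 8
Extra minutes: 46
Minutes per hour: 60
Hours to minutes: 8 x 60 = 480
Total: 480 + 46 = 526

526


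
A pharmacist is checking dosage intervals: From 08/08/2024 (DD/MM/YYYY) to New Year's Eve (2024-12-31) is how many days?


Start: August 08, 2024
End: December 31, 2024
Days left in August: 23
September: 30
October: 31
November: 30
December: 31
Sum of remaining months: 122
Total: 23 + 122 = 145

145


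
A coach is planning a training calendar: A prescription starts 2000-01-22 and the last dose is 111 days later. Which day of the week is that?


Start: 2000-01-22 (Saturday)
Step 1 - find target date: add 111 days
  2000-01-22 + 111 days = 2000-05-12
Step 2 - day of week:
  111 mod 7 = 6
  Saturday + 6 days -> Friday
Result: Friday (2000-05-12)

Friday


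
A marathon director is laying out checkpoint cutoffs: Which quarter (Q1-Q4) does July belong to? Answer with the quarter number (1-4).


Month: July (month 7)
Q1: January-March (months 1-3)
Q2: April-June (months 4-6)
Q3: July-September (months 7-9)
Q4: October-December (months 10-12)
Month 7 falls in Q3

3


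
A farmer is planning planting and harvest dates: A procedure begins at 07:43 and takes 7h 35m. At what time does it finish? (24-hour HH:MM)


Start time: 07:43
Adding: 7 hours 35 minutes
Minutes: 43 + 35 = 78
Minute overflow: 78 >= 60, so carry 1 hour, minutes = 18
Hours: 7 + 7 + 1 = 15
Result: 15:18

15:18


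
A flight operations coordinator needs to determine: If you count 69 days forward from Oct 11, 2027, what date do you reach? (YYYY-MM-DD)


Start: 2027-10-11
Adding 69 days
Days remaining in October: 20
After October: 49 days still to add
November 2027: 30 days, 19 remaining
December 2027 has 31 days, need 19
Result: 2027-12-19

2027-12-19


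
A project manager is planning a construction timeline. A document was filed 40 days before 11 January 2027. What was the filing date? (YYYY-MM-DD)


Start: 2027-01-11
Subtracting 40 days
Days already passed in January: 11
After going back through January: 29 more days to subtract
December 2026 has 31 days, need 29
Result: 2026-12-02

2026-12-02


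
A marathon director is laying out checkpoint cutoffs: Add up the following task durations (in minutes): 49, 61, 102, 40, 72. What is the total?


Durations: 49, 61, 102, 40, 72
Running sum: 49
+ 61 = 110
+ 102 = 212
+ 40 = 252
+ 72 = 324
Total duration: 324 minutes
That is 5 hours and 24 minutes

324


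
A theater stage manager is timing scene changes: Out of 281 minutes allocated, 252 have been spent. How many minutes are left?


Total budget: 281 minutes
Time used: 252 minutes
Remaining: 281 - 252 = 29 minutes
Percent used: 89.7%
Percent remaining: 10.3%

29


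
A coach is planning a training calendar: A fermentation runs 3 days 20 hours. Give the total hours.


Days: 3
Extra hours: 20
Hours per day: 24
Days to hours: 3 x 24 = 72
Total: 72 + 20 = 92

92


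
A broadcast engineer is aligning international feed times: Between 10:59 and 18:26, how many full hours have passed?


Start: 10:59
End: 18:26
Hour difference: 18 - 10 = 8 hours
Minute difference: 26 - 59 = -33 minutes
Total minutes: 447
Complete hours: 447 / 60 = 7 (remainder 27)

7


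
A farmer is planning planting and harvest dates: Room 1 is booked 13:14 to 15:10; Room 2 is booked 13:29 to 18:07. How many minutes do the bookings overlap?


Interval A: [794, 910] minutes from midnight
Interval B: [809, 1087] minutes from midnight
Overlap start = max(794, 809) = 809
Overlap end = min(910, 1087) = 910
Overlap = 910 - 809 = 101 minutes

101


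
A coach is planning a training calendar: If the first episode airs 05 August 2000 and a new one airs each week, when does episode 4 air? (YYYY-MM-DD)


First occurrence: 2000-08-05 (occurrence 1)
Each occurrence is 7 days after the previous.
Occurrence 4 is 3 weeks after the first.
3 weeks = 21 days
2000-08-05 + 21 days = 2000-08-26

2000-08-26


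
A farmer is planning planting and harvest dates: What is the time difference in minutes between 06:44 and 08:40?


Start time: 06:44 = 404 minutes from midnight
End time: 08:40 = 520 minutes from midnight
Difference: 520 - 404 = 116 minutes
That is 1 hours and 56 minutes

116


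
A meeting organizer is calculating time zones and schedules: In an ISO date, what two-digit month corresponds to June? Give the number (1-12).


Calendar month order:
5. May
6. June <--
7. July
June is month number 6

6


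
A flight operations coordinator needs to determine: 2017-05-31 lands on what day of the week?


Date: 2017-05-31
January 1, 2017 is a Sunday
Day of year: 151
Offset from Jan 1: 150 days
150 mod 7 = 3
Result: Wednesday

Wednesday


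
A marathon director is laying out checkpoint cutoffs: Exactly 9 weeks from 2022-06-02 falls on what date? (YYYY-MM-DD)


Start: 2022-06-02
Weeks to add: 9
Convert to days: 9 x 7 = 63 days
Add 63 days to 2022-06-02
Result: 2022-08-04

2022-08-04


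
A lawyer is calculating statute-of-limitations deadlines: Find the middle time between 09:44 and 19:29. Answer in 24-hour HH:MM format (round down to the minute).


Start time: 09:44 = 584 minutes from midnight
End time: 19:29 = 1169 minutes from midnight
Sum: 584 + 1169 = 1753
Midpoint: 1753 / 2 = 876 minutes
Convert: 876 / 60 = 14 hours, 36 minutes
Result: 14:36

14:36


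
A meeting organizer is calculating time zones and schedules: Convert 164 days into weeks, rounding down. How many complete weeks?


Total days: 164
Days per week: 7
Division: 164 / 7 = 23 remainder 3
Complete weeks: 23
Remaining days: 3

23


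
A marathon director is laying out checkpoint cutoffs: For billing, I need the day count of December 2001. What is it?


Month: December
Year: 2001
December is a 31-day month
Total: 31 days

31


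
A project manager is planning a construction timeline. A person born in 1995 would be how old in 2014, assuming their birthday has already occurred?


Birth year: 1995
Current year: 2014
Age = current year - birth year
Age = 2014 - 1995 = 19

19


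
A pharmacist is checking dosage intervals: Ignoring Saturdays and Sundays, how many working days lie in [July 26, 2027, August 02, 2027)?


Start: 2027-07-26 (Monday)
End (exclusive): 2027-08-02 (Monday)
Total calendar days: 7
Full weeks: 7 // 7 = 1 -> 5 weekdays
Remaining 0 days starting on Monday:
Total business days: 5 + 0 = 5

5


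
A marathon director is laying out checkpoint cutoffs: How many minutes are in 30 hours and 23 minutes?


Hours: 30
Minutes: 23
Convert hours to minutes: 30 x 60 = 1800
Add remaining minutes: 1800 + 23 = 1823

1823


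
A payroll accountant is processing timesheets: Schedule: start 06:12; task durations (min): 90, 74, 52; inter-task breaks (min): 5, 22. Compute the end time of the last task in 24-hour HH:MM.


Start: 06:12 = 372 min from midnight
  after task 1 (90 min): 07:42
  after break (5 min): 07:47
  after task 2 (74 min): 09:01
  after break (22 min): 09:23
  after task 3 (52 min): 10:15
Total elapsed: 243 minutes
End time: 10:15

10:15


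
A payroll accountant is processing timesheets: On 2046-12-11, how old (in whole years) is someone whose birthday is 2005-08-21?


Birth: 2005-08-21
Reference: 2046-12-11
Year difference: 2046 - 2005 = 41
Has birthday (08-21) occurred by 12-11? Yes
Age in full years: 41

41


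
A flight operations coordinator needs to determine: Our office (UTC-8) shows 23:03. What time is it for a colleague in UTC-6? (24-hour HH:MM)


Local time: 23:03 at UTC-8 (offset -8h)
Target zone: UTC-6 (offset -6h)
Difference: -6 - (-8) = 2 hours
Calculation: 23 + (2) = 25
Wraparound: (25) mod 24 = 1
Result: 01:03

01:03


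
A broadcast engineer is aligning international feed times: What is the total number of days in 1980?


Year: 1980
Check leap year rules:
Divisible by 4? Yes
Divisible by 100? No
1980 is a leap year
Days: 366

366


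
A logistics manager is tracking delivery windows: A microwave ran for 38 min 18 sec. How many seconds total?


Minutes: 38
Extra seconds: 18
Seconds per minute: 60
Minutes to seconds: 38 x 60 = 2280
Total: 2280 + 18 = 2298

2298


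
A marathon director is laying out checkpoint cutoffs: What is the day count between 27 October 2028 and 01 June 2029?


Start date: 2028-10-27
End date: 2029-06-01
Oct 2028: +5 days
Nov 2028: +30 days
Dec 2028: +31 days
... (5 more months)
Total: 217 days

217


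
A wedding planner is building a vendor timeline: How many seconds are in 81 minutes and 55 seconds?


Minutes: 81
Seconds: 55
Convert minutes to seconds: 81 x 60 = 4860
Add remaining seconds: 4860 + 55 = 4915

4915


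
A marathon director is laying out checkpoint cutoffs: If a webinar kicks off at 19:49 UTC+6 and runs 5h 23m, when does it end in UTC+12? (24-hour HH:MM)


Start: 19:49 in UTC+6
Step 1 - add duration:
  minutes: 49 + 23 = 72 (carry 1h)
  hours: 19 + 5 + 1 = 25
  end in UTC+6: 01:12
Step 2 - convert UTC+6 -> UTC+12:
  offset difference: 12 - (6) = 6 hours
  1 + (6) = 7 -> mod 24 = 7
Result: 07:12 in UTC+12

07:12


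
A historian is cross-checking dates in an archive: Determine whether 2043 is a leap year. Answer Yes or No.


Year: 2043
Divisible by 4? 2043 / 4 = 510.75 -> No
Not divisible by 4, so NOT a leap year

No


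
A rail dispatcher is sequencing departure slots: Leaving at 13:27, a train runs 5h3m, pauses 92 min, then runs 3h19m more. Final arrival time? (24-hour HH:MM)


Depart: 13:27
Leg 1: +303 min -> 18:30
Layover: +92 min -> 20:02
Leg 2: +199 min -> 23:21
Total travel: 594 minutes = 9h 54m
Arrival: 23:21

23:21


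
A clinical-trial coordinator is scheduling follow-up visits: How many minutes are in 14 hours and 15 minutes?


Hours: 14
Extra minutes: 15
Minutes per hour: 60
Hours to minutes: 14 x 60 = 840
Total: 840 + 15 = 855

855


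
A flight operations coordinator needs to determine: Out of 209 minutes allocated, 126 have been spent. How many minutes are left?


Total budget: 209 minutes
Time used: 126 minutes
Remaining: 209 - 126 = 83 minutes
Percent used: 60.3%
Percent remaining: 39.7%

83


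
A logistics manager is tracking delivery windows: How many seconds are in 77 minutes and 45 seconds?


Minutes: 77
Seconds: 45
Convert minutes to seconds: 77 x 60 = 4620
Add remaining seconds: 4620 + 45 = 4665

4665


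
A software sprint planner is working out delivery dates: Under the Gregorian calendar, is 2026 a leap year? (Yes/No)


Year: 2026
Divisible by 4? 2026 / 4 = 506.5 -> No
Not divisible by 4, so NOT a leap year

No


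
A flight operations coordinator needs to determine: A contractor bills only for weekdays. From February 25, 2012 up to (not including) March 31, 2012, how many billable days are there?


Start: 2012-02-25 (Saturday)
End (exclusive): 2012-03-31 (Saturday)
Total calendar days: 35
Full weeks: 35 // 7 = 5 -> 25 weekdays
Remaining 0 days starting on Saturday:
Total business days: 25 + 0 = 25

25


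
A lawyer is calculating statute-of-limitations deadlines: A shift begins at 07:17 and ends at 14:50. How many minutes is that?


Start time: 07:17 = 437 minutes from midnight
End time: 14:50 = 890 minutes from midnight
Difference: 890 - 437 = 453 minutes
That is 7 hours and 33 minutes

453


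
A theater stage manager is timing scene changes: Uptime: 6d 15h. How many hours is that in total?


Days: 6
Extra hours: 15
Hours per day: 24
Days to hours: 6 x 24 = 144
Total: 144 + 15 = 159

159


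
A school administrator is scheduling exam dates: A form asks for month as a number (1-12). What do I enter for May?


Calendar month order:
4. April
5. May <--
6. June
May is month number 5

5


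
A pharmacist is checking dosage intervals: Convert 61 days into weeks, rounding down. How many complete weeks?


Total days: 61
Days per week: 7
Division: 61 / 7 = 8 remainder 5
Complete weeks: 8
Remaining days: 5

8


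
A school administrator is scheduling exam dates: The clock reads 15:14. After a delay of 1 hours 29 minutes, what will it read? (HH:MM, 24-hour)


Start time: 15:14
Adding: 1 hours 29 minutes
Minutes: 14 + 29 = 43
Hours: 15 + 1 + 0 = 16
Result: 16:43

16:43


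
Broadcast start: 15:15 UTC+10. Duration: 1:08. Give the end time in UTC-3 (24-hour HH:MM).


Start: 15:15 in UTC+10
Step 1 - add duration:
  minutes: 15 + 8 = 23
  hours: 15 + 1 + 0 = 16
  end in UTC+10: 16:23
Step 2 - convert UTC+10 -> UTC-3:
  offset difference: -3 - (10) = -13 hours
  16 + (-13) = 3 -> mod 24 = 3
Result: 03:23 in UTC-3

03:23


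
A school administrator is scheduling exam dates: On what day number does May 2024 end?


Month: May
Year: 2024
May is a 31-day month
Total: 31 days

31


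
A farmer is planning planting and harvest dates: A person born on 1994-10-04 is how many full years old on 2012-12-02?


Birth: 1994-10-04
Reference: 2012-12-02
Year difference: 2012 - 1994 = 18
Has birthday (10-04) occurred by 12-02? Yes
Age in full years: 18

18


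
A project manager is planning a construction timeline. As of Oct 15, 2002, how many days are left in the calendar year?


Start: October 15, 2002
End: December 31, 2002
Days left in October: 16
November: 30
December: 31
Sum of remaining months: 61
Total: 16 + 61 = 77

77
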